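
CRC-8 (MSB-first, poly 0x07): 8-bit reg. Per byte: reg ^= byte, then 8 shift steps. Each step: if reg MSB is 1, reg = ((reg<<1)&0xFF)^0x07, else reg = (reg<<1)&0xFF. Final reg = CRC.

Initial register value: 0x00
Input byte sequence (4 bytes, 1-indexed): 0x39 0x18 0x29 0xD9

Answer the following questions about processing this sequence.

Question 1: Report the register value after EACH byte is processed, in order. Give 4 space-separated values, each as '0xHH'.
0xAF 0x0C 0xFB 0xEE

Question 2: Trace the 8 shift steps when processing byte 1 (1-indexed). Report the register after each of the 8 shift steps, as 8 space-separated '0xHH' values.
Register before byte 1: 0x00
After XOR with byte 0x39: 0x39

Answer: 0x72 0xE4 0xCF 0x99 0x35 0x6A 0xD4 0xAF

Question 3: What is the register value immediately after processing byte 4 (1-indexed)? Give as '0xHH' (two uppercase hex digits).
Answer: 0xEE

Derivation:
After byte 1 (0x39): reg=0xAF
After byte 2 (0x18): reg=0x0C
After byte 3 (0x29): reg=0xFB
After byte 4 (0xD9): reg=0xEE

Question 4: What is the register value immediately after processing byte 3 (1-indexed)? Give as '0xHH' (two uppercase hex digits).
Answer: 0xFB

Derivation:
After byte 1 (0x39): reg=0xAF
After byte 2 (0x18): reg=0x0C
After byte 3 (0x29): reg=0xFB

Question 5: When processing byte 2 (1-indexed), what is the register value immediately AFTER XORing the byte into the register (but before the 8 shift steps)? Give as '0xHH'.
Register before byte 2: 0xAF
Byte 2: 0x18
0xAF XOR 0x18 = 0xB7

Answer: 0xB7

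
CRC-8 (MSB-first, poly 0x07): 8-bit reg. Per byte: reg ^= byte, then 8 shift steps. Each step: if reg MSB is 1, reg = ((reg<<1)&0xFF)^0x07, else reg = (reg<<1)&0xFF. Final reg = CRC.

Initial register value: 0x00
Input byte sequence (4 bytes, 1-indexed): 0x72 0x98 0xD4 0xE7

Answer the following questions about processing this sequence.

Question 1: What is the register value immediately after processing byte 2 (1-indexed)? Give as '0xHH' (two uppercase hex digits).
Answer: 0x49

Derivation:
After byte 1 (0x72): reg=0x59
After byte 2 (0x98): reg=0x49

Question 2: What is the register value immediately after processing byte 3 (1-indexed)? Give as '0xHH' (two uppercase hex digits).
After byte 1 (0x72): reg=0x59
After byte 2 (0x98): reg=0x49
After byte 3 (0xD4): reg=0xDA

Answer: 0xDA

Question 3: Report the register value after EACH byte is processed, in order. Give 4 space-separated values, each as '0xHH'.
0x59 0x49 0xDA 0xB3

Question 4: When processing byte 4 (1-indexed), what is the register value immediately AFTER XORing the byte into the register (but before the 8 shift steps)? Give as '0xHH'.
Register before byte 4: 0xDA
Byte 4: 0xE7
0xDA XOR 0xE7 = 0x3D

Answer: 0x3D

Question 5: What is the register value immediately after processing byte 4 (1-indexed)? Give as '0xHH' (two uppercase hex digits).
Answer: 0xB3

Derivation:
After byte 1 (0x72): reg=0x59
After byte 2 (0x98): reg=0x49
After byte 3 (0xD4): reg=0xDA
After byte 4 (0xE7): reg=0xB3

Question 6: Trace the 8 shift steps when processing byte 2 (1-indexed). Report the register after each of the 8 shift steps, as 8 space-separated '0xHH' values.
After byte 1 (0x72): reg=0x59
Register before byte 2: 0x59
After XOR with byte 0x98: 0xC1

Answer: 0x85 0x0D 0x1A 0x34 0x68 0xD0 0xA7 0x49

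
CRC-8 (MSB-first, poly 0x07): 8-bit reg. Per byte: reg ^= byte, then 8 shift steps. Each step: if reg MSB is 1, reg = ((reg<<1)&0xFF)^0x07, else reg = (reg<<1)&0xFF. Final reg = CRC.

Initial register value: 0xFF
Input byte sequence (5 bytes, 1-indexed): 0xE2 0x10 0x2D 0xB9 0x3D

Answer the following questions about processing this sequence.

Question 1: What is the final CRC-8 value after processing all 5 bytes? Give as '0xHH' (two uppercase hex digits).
After byte 1 (0xE2): reg=0x53
After byte 2 (0x10): reg=0xCE
After byte 3 (0x2D): reg=0xA7
After byte 4 (0xB9): reg=0x5A
After byte 5 (0x3D): reg=0x32

Answer: 0x32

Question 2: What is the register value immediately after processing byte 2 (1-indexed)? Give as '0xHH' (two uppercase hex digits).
After byte 1 (0xE2): reg=0x53
After byte 2 (0x10): reg=0xCE

Answer: 0xCE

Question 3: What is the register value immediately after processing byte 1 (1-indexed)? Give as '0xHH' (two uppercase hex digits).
Answer: 0x53

Derivation:
After byte 1 (0xE2): reg=0x53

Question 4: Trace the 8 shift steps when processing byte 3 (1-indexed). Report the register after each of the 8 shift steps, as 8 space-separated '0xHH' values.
After byte 1 (0xE2): reg=0x53
After byte 2 (0x10): reg=0xCE
Register before byte 3: 0xCE
After XOR with byte 0x2D: 0xE3

Answer: 0xC1 0x85 0x0D 0x1A 0x34 0x68 0xD0 0xA7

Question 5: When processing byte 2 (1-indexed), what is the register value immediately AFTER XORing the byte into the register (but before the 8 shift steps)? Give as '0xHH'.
Register before byte 2: 0x53
Byte 2: 0x10
0x53 XOR 0x10 = 0x43

Answer: 0x43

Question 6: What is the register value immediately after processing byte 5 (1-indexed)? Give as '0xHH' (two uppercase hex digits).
Answer: 0x32

Derivation:
After byte 1 (0xE2): reg=0x53
After byte 2 (0x10): reg=0xCE
After byte 3 (0x2D): reg=0xA7
After byte 4 (0xB9): reg=0x5A
After byte 5 (0x3D): reg=0x32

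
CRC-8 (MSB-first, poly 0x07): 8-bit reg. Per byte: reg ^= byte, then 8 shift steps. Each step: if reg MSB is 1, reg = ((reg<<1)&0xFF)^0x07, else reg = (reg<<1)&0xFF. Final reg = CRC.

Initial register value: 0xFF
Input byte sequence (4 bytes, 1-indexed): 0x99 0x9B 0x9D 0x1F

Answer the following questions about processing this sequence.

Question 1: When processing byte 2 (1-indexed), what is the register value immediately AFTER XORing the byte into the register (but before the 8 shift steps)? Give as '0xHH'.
Answer: 0xAE

Derivation:
Register before byte 2: 0x35
Byte 2: 0x9B
0x35 XOR 0x9B = 0xAE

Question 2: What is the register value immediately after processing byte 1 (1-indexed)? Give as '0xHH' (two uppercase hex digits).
Answer: 0x35

Derivation:
After byte 1 (0x99): reg=0x35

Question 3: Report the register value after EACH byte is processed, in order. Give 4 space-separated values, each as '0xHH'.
0x35 0x43 0x14 0x31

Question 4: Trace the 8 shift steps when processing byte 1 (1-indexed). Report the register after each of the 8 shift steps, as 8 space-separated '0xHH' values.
Register before byte 1: 0xFF
After XOR with byte 0x99: 0x66

Answer: 0xCC 0x9F 0x39 0x72 0xE4 0xCF 0x99 0x35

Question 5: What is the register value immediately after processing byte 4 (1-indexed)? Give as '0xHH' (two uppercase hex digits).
After byte 1 (0x99): reg=0x35
After byte 2 (0x9B): reg=0x43
After byte 3 (0x9D): reg=0x14
After byte 4 (0x1F): reg=0x31

Answer: 0x31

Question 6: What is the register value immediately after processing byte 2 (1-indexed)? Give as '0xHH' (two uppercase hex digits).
Answer: 0x43

Derivation:
After byte 1 (0x99): reg=0x35
After byte 2 (0x9B): reg=0x43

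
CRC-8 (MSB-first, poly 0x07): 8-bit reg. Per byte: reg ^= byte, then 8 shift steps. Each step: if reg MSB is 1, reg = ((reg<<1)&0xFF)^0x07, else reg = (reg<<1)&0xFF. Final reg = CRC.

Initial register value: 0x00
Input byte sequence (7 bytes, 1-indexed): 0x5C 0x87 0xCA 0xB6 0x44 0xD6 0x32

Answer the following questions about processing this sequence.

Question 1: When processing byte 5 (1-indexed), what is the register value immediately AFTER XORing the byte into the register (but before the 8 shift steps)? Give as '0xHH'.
Answer: 0x29

Derivation:
Register before byte 5: 0x6D
Byte 5: 0x44
0x6D XOR 0x44 = 0x29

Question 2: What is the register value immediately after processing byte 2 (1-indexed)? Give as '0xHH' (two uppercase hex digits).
Answer: 0x6C

Derivation:
After byte 1 (0x5C): reg=0x93
After byte 2 (0x87): reg=0x6C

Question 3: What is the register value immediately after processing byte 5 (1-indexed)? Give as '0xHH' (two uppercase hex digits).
After byte 1 (0x5C): reg=0x93
After byte 2 (0x87): reg=0x6C
After byte 3 (0xCA): reg=0x7B
After byte 4 (0xB6): reg=0x6D
After byte 5 (0x44): reg=0xDF

Answer: 0xDF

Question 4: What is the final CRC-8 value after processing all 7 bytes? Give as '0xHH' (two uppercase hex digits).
After byte 1 (0x5C): reg=0x93
After byte 2 (0x87): reg=0x6C
After byte 3 (0xCA): reg=0x7B
After byte 4 (0xB6): reg=0x6D
After byte 5 (0x44): reg=0xDF
After byte 6 (0xD6): reg=0x3F
After byte 7 (0x32): reg=0x23

Answer: 0x23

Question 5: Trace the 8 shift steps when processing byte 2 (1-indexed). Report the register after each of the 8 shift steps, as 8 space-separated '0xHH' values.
Answer: 0x28 0x50 0xA0 0x47 0x8E 0x1B 0x36 0x6C

Derivation:
After byte 1 (0x5C): reg=0x93
Register before byte 2: 0x93
After XOR with byte 0x87: 0x14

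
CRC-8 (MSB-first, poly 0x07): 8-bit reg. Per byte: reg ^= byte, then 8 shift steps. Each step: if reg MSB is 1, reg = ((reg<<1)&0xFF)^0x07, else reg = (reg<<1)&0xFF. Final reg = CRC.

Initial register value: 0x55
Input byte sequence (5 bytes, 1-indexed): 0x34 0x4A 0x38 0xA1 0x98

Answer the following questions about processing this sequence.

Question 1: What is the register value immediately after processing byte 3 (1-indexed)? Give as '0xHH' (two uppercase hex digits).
Answer: 0xDF

Derivation:
After byte 1 (0x34): reg=0x20
After byte 2 (0x4A): reg=0x11
After byte 3 (0x38): reg=0xDF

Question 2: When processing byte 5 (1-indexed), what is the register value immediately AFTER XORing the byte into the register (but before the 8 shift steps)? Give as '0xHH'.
Answer: 0xE5

Derivation:
Register before byte 5: 0x7D
Byte 5: 0x98
0x7D XOR 0x98 = 0xE5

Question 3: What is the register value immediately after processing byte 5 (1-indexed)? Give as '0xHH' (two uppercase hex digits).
Answer: 0xB5

Derivation:
After byte 1 (0x34): reg=0x20
After byte 2 (0x4A): reg=0x11
After byte 3 (0x38): reg=0xDF
After byte 4 (0xA1): reg=0x7D
After byte 5 (0x98): reg=0xB5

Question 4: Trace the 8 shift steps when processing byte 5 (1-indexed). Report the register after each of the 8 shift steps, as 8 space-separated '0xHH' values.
After byte 1 (0x34): reg=0x20
After byte 2 (0x4A): reg=0x11
After byte 3 (0x38): reg=0xDF
After byte 4 (0xA1): reg=0x7D
Register before byte 5: 0x7D
After XOR with byte 0x98: 0xE5

Answer: 0xCD 0x9D 0x3D 0x7A 0xF4 0xEF 0xD9 0xB5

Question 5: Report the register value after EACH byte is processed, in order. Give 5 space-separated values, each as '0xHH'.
0x20 0x11 0xDF 0x7D 0xB5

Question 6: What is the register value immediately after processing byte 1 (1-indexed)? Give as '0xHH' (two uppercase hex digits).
After byte 1 (0x34): reg=0x20

Answer: 0x20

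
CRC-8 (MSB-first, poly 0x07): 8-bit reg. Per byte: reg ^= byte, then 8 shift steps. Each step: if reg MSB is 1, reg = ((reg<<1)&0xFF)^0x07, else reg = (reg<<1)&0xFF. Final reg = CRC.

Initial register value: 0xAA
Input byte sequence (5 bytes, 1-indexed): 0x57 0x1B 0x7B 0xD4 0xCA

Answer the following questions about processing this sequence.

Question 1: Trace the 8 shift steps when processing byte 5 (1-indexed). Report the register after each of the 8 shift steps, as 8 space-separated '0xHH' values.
Answer: 0xDC 0xBF 0x79 0xF2 0xE3 0xC1 0x85 0x0D

Derivation:
After byte 1 (0x57): reg=0xFD
After byte 2 (0x1B): reg=0xBC
After byte 3 (0x7B): reg=0x5B
After byte 4 (0xD4): reg=0xA4
Register before byte 5: 0xA4
After XOR with byte 0xCA: 0x6E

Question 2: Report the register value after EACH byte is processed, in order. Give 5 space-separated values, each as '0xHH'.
0xFD 0xBC 0x5B 0xA4 0x0D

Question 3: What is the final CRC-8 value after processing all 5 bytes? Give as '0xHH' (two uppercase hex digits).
After byte 1 (0x57): reg=0xFD
After byte 2 (0x1B): reg=0xBC
After byte 3 (0x7B): reg=0x5B
After byte 4 (0xD4): reg=0xA4
After byte 5 (0xCA): reg=0x0D

Answer: 0x0D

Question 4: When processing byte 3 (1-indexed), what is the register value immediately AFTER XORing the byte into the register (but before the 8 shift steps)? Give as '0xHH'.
Register before byte 3: 0xBC
Byte 3: 0x7B
0xBC XOR 0x7B = 0xC7

Answer: 0xC7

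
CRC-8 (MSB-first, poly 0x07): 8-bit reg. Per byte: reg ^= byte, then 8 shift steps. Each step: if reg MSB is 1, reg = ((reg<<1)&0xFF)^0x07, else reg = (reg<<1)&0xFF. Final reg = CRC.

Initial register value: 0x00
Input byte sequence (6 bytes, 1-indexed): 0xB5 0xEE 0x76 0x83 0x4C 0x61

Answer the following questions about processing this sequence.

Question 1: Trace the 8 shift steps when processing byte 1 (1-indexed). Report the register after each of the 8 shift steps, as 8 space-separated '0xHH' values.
Answer: 0x6D 0xDA 0xB3 0x61 0xC2 0x83 0x01 0x02

Derivation:
Register before byte 1: 0x00
After XOR with byte 0xB5: 0xB5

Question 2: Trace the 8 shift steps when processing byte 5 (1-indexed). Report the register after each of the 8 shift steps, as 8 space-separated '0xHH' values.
Answer: 0x48 0x90 0x27 0x4E 0x9C 0x3F 0x7E 0xFC

Derivation:
After byte 1 (0xB5): reg=0x02
After byte 2 (0xEE): reg=0x8A
After byte 3 (0x76): reg=0xFA
After byte 4 (0x83): reg=0x68
Register before byte 5: 0x68
After XOR with byte 0x4C: 0x24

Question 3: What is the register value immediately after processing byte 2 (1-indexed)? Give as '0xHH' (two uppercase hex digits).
After byte 1 (0xB5): reg=0x02
After byte 2 (0xEE): reg=0x8A

Answer: 0x8A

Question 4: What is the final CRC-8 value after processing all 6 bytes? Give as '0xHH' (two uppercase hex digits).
Answer: 0xDA

Derivation:
After byte 1 (0xB5): reg=0x02
After byte 2 (0xEE): reg=0x8A
After byte 3 (0x76): reg=0xFA
After byte 4 (0x83): reg=0x68
After byte 5 (0x4C): reg=0xFC
After byte 6 (0x61): reg=0xDA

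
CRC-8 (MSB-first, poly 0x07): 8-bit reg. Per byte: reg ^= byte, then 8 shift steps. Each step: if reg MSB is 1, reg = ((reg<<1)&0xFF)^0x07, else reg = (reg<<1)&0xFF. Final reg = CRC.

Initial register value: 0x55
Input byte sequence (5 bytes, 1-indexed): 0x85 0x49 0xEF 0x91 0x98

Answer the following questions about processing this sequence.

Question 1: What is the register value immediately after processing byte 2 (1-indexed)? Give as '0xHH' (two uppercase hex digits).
Answer: 0x42

Derivation:
After byte 1 (0x85): reg=0x3E
After byte 2 (0x49): reg=0x42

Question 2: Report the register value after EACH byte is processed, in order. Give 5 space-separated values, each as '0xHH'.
0x3E 0x42 0x4A 0x0F 0xEC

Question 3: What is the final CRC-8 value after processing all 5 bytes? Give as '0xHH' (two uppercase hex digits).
Answer: 0xEC

Derivation:
After byte 1 (0x85): reg=0x3E
After byte 2 (0x49): reg=0x42
After byte 3 (0xEF): reg=0x4A
After byte 4 (0x91): reg=0x0F
After byte 5 (0x98): reg=0xEC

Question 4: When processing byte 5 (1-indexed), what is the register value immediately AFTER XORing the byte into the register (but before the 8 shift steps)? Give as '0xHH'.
Register before byte 5: 0x0F
Byte 5: 0x98
0x0F XOR 0x98 = 0x97

Answer: 0x97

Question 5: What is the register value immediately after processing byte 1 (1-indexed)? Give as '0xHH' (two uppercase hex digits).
Answer: 0x3E

Derivation:
After byte 1 (0x85): reg=0x3E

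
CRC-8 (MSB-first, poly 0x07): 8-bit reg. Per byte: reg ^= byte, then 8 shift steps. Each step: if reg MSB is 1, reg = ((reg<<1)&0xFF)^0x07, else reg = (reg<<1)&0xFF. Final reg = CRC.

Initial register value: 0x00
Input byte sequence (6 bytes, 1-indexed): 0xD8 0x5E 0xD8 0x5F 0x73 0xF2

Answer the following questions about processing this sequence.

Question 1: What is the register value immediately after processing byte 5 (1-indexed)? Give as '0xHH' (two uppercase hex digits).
Answer: 0xA3

Derivation:
After byte 1 (0xD8): reg=0x06
After byte 2 (0x5E): reg=0x8F
After byte 3 (0xD8): reg=0xA2
After byte 4 (0x5F): reg=0xFD
After byte 5 (0x73): reg=0xA3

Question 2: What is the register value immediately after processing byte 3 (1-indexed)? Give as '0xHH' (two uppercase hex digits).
After byte 1 (0xD8): reg=0x06
After byte 2 (0x5E): reg=0x8F
After byte 3 (0xD8): reg=0xA2

Answer: 0xA2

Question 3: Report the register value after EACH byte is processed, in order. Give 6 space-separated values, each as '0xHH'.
0x06 0x8F 0xA2 0xFD 0xA3 0xB0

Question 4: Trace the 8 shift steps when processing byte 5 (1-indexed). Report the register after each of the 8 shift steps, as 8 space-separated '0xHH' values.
Answer: 0x1B 0x36 0x6C 0xD8 0xB7 0x69 0xD2 0xA3

Derivation:
After byte 1 (0xD8): reg=0x06
After byte 2 (0x5E): reg=0x8F
After byte 3 (0xD8): reg=0xA2
After byte 4 (0x5F): reg=0xFD
Register before byte 5: 0xFD
After XOR with byte 0x73: 0x8E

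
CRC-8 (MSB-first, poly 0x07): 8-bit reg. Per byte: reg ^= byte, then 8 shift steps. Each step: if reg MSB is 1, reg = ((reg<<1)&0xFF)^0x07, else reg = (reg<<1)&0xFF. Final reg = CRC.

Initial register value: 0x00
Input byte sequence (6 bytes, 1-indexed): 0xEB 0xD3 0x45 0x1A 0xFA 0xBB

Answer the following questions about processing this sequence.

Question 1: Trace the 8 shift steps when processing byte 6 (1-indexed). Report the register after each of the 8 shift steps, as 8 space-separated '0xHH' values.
Answer: 0x61 0xC2 0x83 0x01 0x02 0x04 0x08 0x10

Derivation:
After byte 1 (0xEB): reg=0x9F
After byte 2 (0xD3): reg=0xE3
After byte 3 (0x45): reg=0x7B
After byte 4 (0x1A): reg=0x20
After byte 5 (0xFA): reg=0x08
Register before byte 6: 0x08
After XOR with byte 0xBB: 0xB3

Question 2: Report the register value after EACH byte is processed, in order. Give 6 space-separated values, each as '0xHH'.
0x9F 0xE3 0x7B 0x20 0x08 0x10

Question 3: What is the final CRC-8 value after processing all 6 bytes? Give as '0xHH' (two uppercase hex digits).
After byte 1 (0xEB): reg=0x9F
After byte 2 (0xD3): reg=0xE3
After byte 3 (0x45): reg=0x7B
After byte 4 (0x1A): reg=0x20
After byte 5 (0xFA): reg=0x08
After byte 6 (0xBB): reg=0x10

Answer: 0x10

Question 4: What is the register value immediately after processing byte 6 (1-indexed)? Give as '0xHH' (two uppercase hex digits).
Answer: 0x10

Derivation:
After byte 1 (0xEB): reg=0x9F
After byte 2 (0xD3): reg=0xE3
After byte 3 (0x45): reg=0x7B
After byte 4 (0x1A): reg=0x20
After byte 5 (0xFA): reg=0x08
After byte 6 (0xBB): reg=0x10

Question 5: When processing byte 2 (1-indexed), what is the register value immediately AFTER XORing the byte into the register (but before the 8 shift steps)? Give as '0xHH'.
Answer: 0x4C

Derivation:
Register before byte 2: 0x9F
Byte 2: 0xD3
0x9F XOR 0xD3 = 0x4C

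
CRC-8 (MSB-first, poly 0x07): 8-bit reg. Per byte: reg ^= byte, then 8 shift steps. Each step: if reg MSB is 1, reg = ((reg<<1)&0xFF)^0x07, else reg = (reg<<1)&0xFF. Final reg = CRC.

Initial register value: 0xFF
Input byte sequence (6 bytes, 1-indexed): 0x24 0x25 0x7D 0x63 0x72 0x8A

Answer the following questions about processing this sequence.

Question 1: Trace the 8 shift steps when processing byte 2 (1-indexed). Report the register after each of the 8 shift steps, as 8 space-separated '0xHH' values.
Answer: 0x54 0xA8 0x57 0xAE 0x5B 0xB6 0x6B 0xD6

Derivation:
After byte 1 (0x24): reg=0x0F
Register before byte 2: 0x0F
After XOR with byte 0x25: 0x2A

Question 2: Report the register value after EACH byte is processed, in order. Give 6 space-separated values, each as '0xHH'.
0x0F 0xD6 0x58 0xA1 0x37 0x3A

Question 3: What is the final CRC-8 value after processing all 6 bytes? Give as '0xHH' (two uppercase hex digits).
Answer: 0x3A

Derivation:
After byte 1 (0x24): reg=0x0F
After byte 2 (0x25): reg=0xD6
After byte 3 (0x7D): reg=0x58
After byte 4 (0x63): reg=0xA1
After byte 5 (0x72): reg=0x37
After byte 6 (0x8A): reg=0x3A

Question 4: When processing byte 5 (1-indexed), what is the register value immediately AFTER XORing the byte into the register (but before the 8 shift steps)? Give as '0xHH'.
Register before byte 5: 0xA1
Byte 5: 0x72
0xA1 XOR 0x72 = 0xD3

Answer: 0xD3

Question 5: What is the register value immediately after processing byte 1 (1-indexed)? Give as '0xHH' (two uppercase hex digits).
After byte 1 (0x24): reg=0x0F

Answer: 0x0F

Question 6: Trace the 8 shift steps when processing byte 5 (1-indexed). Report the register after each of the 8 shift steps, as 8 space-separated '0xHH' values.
Answer: 0xA1 0x45 0x8A 0x13 0x26 0x4C 0x98 0x37

Derivation:
After byte 1 (0x24): reg=0x0F
After byte 2 (0x25): reg=0xD6
After byte 3 (0x7D): reg=0x58
After byte 4 (0x63): reg=0xA1
Register before byte 5: 0xA1
After XOR with byte 0x72: 0xD3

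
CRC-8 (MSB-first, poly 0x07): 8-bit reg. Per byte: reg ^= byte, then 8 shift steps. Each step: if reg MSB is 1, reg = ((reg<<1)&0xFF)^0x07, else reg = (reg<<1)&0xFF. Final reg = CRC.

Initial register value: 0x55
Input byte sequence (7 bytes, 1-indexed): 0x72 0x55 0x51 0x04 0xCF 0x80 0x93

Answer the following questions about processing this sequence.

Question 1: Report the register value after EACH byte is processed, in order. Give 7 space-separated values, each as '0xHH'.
0xF5 0x69 0xA8 0x4D 0x87 0x15 0x9B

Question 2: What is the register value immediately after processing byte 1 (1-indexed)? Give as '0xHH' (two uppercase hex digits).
After byte 1 (0x72): reg=0xF5

Answer: 0xF5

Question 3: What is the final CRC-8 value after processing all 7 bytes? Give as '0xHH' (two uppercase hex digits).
After byte 1 (0x72): reg=0xF5
After byte 2 (0x55): reg=0x69
After byte 3 (0x51): reg=0xA8
After byte 4 (0x04): reg=0x4D
After byte 5 (0xCF): reg=0x87
After byte 6 (0x80): reg=0x15
After byte 7 (0x93): reg=0x9B

Answer: 0x9B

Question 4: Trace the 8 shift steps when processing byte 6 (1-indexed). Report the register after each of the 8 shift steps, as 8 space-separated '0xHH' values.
Answer: 0x0E 0x1C 0x38 0x70 0xE0 0xC7 0x89 0x15

Derivation:
After byte 1 (0x72): reg=0xF5
After byte 2 (0x55): reg=0x69
After byte 3 (0x51): reg=0xA8
After byte 4 (0x04): reg=0x4D
After byte 5 (0xCF): reg=0x87
Register before byte 6: 0x87
After XOR with byte 0x80: 0x07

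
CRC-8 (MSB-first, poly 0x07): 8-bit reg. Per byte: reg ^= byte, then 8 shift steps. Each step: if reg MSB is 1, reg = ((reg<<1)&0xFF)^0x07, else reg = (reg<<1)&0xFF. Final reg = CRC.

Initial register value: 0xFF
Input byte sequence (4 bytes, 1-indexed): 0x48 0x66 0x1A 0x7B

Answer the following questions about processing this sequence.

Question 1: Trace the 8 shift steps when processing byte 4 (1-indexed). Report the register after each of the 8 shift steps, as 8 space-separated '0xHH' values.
After byte 1 (0x48): reg=0x0C
After byte 2 (0x66): reg=0x11
After byte 3 (0x1A): reg=0x31
Register before byte 4: 0x31
After XOR with byte 0x7B: 0x4A

Answer: 0x94 0x2F 0x5E 0xBC 0x7F 0xFE 0xFB 0xF1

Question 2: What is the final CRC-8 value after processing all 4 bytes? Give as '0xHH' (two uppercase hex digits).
Answer: 0xF1

Derivation:
After byte 1 (0x48): reg=0x0C
After byte 2 (0x66): reg=0x11
After byte 3 (0x1A): reg=0x31
After byte 4 (0x7B): reg=0xF1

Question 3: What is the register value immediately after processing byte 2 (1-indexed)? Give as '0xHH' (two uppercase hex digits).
Answer: 0x11

Derivation:
After byte 1 (0x48): reg=0x0C
After byte 2 (0x66): reg=0x11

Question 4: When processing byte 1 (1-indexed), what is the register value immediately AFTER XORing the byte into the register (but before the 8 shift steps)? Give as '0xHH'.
Register before byte 1: 0xFF
Byte 1: 0x48
0xFF XOR 0x48 = 0xB7

Answer: 0xB7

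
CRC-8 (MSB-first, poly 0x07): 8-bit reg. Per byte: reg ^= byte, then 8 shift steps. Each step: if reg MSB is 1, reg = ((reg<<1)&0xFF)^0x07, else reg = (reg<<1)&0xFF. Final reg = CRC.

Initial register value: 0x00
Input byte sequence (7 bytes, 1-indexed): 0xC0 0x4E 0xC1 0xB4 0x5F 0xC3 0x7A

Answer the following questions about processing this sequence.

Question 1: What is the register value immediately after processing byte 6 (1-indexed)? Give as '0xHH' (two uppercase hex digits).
Answer: 0x75

Derivation:
After byte 1 (0xC0): reg=0x4E
After byte 2 (0x4E): reg=0x00
After byte 3 (0xC1): reg=0x49
After byte 4 (0xB4): reg=0xFD
After byte 5 (0x5F): reg=0x67
After byte 6 (0xC3): reg=0x75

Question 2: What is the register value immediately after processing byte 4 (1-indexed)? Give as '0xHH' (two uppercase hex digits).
After byte 1 (0xC0): reg=0x4E
After byte 2 (0x4E): reg=0x00
After byte 3 (0xC1): reg=0x49
After byte 4 (0xB4): reg=0xFD

Answer: 0xFD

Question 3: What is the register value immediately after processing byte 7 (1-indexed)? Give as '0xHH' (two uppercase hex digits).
After byte 1 (0xC0): reg=0x4E
After byte 2 (0x4E): reg=0x00
After byte 3 (0xC1): reg=0x49
After byte 4 (0xB4): reg=0xFD
After byte 5 (0x5F): reg=0x67
After byte 6 (0xC3): reg=0x75
After byte 7 (0x7A): reg=0x2D

Answer: 0x2D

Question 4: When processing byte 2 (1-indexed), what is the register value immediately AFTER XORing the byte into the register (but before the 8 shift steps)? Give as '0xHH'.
Register before byte 2: 0x4E
Byte 2: 0x4E
0x4E XOR 0x4E = 0x00

Answer: 0x00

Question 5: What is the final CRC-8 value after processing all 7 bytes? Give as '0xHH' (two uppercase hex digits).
After byte 1 (0xC0): reg=0x4E
After byte 2 (0x4E): reg=0x00
After byte 3 (0xC1): reg=0x49
After byte 4 (0xB4): reg=0xFD
After byte 5 (0x5F): reg=0x67
After byte 6 (0xC3): reg=0x75
After byte 7 (0x7A): reg=0x2D

Answer: 0x2D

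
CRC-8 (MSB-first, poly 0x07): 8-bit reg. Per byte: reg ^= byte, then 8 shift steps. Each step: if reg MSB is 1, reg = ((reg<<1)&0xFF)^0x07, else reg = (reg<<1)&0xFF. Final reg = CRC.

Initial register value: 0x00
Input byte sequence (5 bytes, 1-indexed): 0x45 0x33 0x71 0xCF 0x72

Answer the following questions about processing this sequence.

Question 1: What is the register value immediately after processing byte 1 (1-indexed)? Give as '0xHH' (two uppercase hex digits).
After byte 1 (0x45): reg=0xDC

Answer: 0xDC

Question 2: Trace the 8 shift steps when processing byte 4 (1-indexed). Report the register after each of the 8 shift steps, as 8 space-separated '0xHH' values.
Answer: 0x3E 0x7C 0xF8 0xF7 0xE9 0xD5 0xAD 0x5D

Derivation:
After byte 1 (0x45): reg=0xDC
After byte 2 (0x33): reg=0x83
After byte 3 (0x71): reg=0xD0
Register before byte 4: 0xD0
After XOR with byte 0xCF: 0x1F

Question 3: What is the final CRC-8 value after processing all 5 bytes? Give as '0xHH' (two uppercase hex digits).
After byte 1 (0x45): reg=0xDC
After byte 2 (0x33): reg=0x83
After byte 3 (0x71): reg=0xD0
After byte 4 (0xCF): reg=0x5D
After byte 5 (0x72): reg=0xCD

Answer: 0xCD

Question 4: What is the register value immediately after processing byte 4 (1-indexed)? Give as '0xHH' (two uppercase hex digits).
After byte 1 (0x45): reg=0xDC
After byte 2 (0x33): reg=0x83
After byte 3 (0x71): reg=0xD0
After byte 4 (0xCF): reg=0x5D

Answer: 0x5D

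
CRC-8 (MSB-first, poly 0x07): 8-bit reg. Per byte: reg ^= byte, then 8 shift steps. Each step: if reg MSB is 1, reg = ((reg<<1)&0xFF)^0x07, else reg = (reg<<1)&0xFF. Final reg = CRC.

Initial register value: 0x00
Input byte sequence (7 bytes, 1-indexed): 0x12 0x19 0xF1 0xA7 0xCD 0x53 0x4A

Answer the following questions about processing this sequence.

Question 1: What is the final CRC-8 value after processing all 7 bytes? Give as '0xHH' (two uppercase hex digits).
Answer: 0xBA

Derivation:
After byte 1 (0x12): reg=0x7E
After byte 2 (0x19): reg=0x32
After byte 3 (0xF1): reg=0x47
After byte 4 (0xA7): reg=0xAE
After byte 5 (0xCD): reg=0x2E
After byte 6 (0x53): reg=0x74
After byte 7 (0x4A): reg=0xBA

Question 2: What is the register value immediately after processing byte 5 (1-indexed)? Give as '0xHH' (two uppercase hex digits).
After byte 1 (0x12): reg=0x7E
After byte 2 (0x19): reg=0x32
After byte 3 (0xF1): reg=0x47
After byte 4 (0xA7): reg=0xAE
After byte 5 (0xCD): reg=0x2E

Answer: 0x2E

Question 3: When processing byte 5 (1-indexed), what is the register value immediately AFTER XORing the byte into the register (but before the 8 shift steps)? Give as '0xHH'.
Register before byte 5: 0xAE
Byte 5: 0xCD
0xAE XOR 0xCD = 0x63

Answer: 0x63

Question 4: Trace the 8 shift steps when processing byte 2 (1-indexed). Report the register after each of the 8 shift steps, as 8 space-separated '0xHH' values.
After byte 1 (0x12): reg=0x7E
Register before byte 2: 0x7E
After XOR with byte 0x19: 0x67

Answer: 0xCE 0x9B 0x31 0x62 0xC4 0x8F 0x19 0x32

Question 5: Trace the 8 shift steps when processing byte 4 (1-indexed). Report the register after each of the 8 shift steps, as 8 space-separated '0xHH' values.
Answer: 0xC7 0x89 0x15 0x2A 0x54 0xA8 0x57 0xAE

Derivation:
After byte 1 (0x12): reg=0x7E
After byte 2 (0x19): reg=0x32
After byte 3 (0xF1): reg=0x47
Register before byte 4: 0x47
After XOR with byte 0xA7: 0xE0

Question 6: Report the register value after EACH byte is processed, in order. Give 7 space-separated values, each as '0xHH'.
0x7E 0x32 0x47 0xAE 0x2E 0x74 0xBA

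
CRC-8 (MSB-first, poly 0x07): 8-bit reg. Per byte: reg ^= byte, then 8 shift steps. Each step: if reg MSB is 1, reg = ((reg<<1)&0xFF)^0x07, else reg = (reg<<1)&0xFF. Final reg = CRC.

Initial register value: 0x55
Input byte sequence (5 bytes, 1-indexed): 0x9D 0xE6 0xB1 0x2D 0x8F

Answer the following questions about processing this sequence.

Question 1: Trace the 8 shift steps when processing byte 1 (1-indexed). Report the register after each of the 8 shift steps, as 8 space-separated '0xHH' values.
Register before byte 1: 0x55
After XOR with byte 0x9D: 0xC8

Answer: 0x97 0x29 0x52 0xA4 0x4F 0x9E 0x3B 0x76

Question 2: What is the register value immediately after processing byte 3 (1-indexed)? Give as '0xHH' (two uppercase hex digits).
Answer: 0xFF

Derivation:
After byte 1 (0x9D): reg=0x76
After byte 2 (0xE6): reg=0xF9
After byte 3 (0xB1): reg=0xFF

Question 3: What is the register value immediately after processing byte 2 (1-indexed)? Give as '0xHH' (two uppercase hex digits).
After byte 1 (0x9D): reg=0x76
After byte 2 (0xE6): reg=0xF9

Answer: 0xF9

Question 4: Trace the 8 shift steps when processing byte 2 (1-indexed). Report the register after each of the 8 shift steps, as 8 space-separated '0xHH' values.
Answer: 0x27 0x4E 0x9C 0x3F 0x7E 0xFC 0xFF 0xF9

Derivation:
After byte 1 (0x9D): reg=0x76
Register before byte 2: 0x76
After XOR with byte 0xE6: 0x90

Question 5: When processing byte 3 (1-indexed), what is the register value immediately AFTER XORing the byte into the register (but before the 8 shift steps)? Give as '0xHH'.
Register before byte 3: 0xF9
Byte 3: 0xB1
0xF9 XOR 0xB1 = 0x48

Answer: 0x48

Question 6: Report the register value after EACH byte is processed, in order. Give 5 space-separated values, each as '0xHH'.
0x76 0xF9 0xFF 0x30 0x34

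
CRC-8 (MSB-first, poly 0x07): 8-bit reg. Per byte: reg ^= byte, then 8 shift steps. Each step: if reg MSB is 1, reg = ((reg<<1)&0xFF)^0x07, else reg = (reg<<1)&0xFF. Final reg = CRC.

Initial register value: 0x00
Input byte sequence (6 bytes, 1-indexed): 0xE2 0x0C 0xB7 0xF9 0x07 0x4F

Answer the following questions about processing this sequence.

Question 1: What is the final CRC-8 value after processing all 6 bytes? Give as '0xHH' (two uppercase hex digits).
After byte 1 (0xE2): reg=0xA0
After byte 2 (0x0C): reg=0x4D
After byte 3 (0xB7): reg=0xE8
After byte 4 (0xF9): reg=0x77
After byte 5 (0x07): reg=0x57
After byte 6 (0x4F): reg=0x48

Answer: 0x48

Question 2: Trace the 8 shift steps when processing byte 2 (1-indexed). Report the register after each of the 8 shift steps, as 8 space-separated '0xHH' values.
After byte 1 (0xE2): reg=0xA0
Register before byte 2: 0xA0
After XOR with byte 0x0C: 0xAC

Answer: 0x5F 0xBE 0x7B 0xF6 0xEB 0xD1 0xA5 0x4D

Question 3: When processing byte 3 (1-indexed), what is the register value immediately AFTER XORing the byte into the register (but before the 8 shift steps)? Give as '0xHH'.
Answer: 0xFA

Derivation:
Register before byte 3: 0x4D
Byte 3: 0xB7
0x4D XOR 0xB7 = 0xFA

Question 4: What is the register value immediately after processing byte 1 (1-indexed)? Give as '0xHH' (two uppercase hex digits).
After byte 1 (0xE2): reg=0xA0

Answer: 0xA0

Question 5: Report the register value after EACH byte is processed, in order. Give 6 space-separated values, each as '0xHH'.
0xA0 0x4D 0xE8 0x77 0x57 0x48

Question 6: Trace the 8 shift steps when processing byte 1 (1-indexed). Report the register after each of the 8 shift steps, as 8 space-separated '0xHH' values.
Answer: 0xC3 0x81 0x05 0x0A 0x14 0x28 0x50 0xA0

Derivation:
Register before byte 1: 0x00
After XOR with byte 0xE2: 0xE2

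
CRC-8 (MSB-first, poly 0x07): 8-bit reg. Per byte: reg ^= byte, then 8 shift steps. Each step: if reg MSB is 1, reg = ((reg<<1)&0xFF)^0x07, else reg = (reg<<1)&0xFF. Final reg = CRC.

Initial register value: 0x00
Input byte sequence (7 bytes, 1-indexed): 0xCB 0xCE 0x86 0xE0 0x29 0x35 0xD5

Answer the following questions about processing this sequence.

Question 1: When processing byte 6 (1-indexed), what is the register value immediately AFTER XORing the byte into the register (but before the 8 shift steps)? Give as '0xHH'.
Answer: 0x51

Derivation:
Register before byte 6: 0x64
Byte 6: 0x35
0x64 XOR 0x35 = 0x51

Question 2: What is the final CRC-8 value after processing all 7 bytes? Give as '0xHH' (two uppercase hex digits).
Answer: 0x3C

Derivation:
After byte 1 (0xCB): reg=0x7F
After byte 2 (0xCE): reg=0x1E
After byte 3 (0x86): reg=0xC1
After byte 4 (0xE0): reg=0xE7
After byte 5 (0x29): reg=0x64
After byte 6 (0x35): reg=0xB0
After byte 7 (0xD5): reg=0x3C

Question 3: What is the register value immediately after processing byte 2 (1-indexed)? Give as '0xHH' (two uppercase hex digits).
After byte 1 (0xCB): reg=0x7F
After byte 2 (0xCE): reg=0x1E

Answer: 0x1E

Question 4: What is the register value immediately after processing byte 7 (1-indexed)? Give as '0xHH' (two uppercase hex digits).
Answer: 0x3C

Derivation:
After byte 1 (0xCB): reg=0x7F
After byte 2 (0xCE): reg=0x1E
After byte 3 (0x86): reg=0xC1
After byte 4 (0xE0): reg=0xE7
After byte 5 (0x29): reg=0x64
After byte 6 (0x35): reg=0xB0
After byte 7 (0xD5): reg=0x3C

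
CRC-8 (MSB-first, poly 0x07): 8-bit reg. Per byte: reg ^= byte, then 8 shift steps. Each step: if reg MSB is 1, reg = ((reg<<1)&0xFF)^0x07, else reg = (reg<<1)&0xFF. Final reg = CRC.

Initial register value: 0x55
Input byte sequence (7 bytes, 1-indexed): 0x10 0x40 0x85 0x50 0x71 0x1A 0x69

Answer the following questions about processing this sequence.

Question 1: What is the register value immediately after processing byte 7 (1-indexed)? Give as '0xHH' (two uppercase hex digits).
Answer: 0xDE

Derivation:
After byte 1 (0x10): reg=0xDC
After byte 2 (0x40): reg=0xDD
After byte 3 (0x85): reg=0x8F
After byte 4 (0x50): reg=0x13
After byte 5 (0x71): reg=0x29
After byte 6 (0x1A): reg=0x99
After byte 7 (0x69): reg=0xDE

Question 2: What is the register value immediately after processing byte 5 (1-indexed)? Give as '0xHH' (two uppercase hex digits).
Answer: 0x29

Derivation:
After byte 1 (0x10): reg=0xDC
After byte 2 (0x40): reg=0xDD
After byte 3 (0x85): reg=0x8F
After byte 4 (0x50): reg=0x13
After byte 5 (0x71): reg=0x29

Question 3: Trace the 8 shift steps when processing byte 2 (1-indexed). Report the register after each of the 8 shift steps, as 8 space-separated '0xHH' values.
Answer: 0x3F 0x7E 0xFC 0xFF 0xF9 0xF5 0xED 0xDD

Derivation:
After byte 1 (0x10): reg=0xDC
Register before byte 2: 0xDC
After XOR with byte 0x40: 0x9C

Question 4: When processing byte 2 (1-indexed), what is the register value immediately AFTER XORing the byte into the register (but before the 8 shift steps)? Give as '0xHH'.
Answer: 0x9C

Derivation:
Register before byte 2: 0xDC
Byte 2: 0x40
0xDC XOR 0x40 = 0x9C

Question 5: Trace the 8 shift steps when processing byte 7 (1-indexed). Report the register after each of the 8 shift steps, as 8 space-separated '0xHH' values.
Answer: 0xE7 0xC9 0x95 0x2D 0x5A 0xB4 0x6F 0xDE

Derivation:
After byte 1 (0x10): reg=0xDC
After byte 2 (0x40): reg=0xDD
After byte 3 (0x85): reg=0x8F
After byte 4 (0x50): reg=0x13
After byte 5 (0x71): reg=0x29
After byte 6 (0x1A): reg=0x99
Register before byte 7: 0x99
After XOR with byte 0x69: 0xF0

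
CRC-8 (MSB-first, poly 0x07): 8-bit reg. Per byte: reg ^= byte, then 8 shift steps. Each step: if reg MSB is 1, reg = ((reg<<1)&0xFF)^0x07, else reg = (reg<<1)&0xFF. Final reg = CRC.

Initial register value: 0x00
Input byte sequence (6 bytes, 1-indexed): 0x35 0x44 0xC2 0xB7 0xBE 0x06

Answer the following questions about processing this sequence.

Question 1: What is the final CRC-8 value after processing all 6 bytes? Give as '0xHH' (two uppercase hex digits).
After byte 1 (0x35): reg=0x8B
After byte 2 (0x44): reg=0x63
After byte 3 (0xC2): reg=0x6E
After byte 4 (0xB7): reg=0x01
After byte 5 (0xBE): reg=0x34
After byte 6 (0x06): reg=0x9E

Answer: 0x9E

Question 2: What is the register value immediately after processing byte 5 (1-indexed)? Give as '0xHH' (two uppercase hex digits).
After byte 1 (0x35): reg=0x8B
After byte 2 (0x44): reg=0x63
After byte 3 (0xC2): reg=0x6E
After byte 4 (0xB7): reg=0x01
After byte 5 (0xBE): reg=0x34

Answer: 0x34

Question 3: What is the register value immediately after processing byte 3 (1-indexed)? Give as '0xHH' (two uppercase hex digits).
Answer: 0x6E

Derivation:
After byte 1 (0x35): reg=0x8B
After byte 2 (0x44): reg=0x63
After byte 3 (0xC2): reg=0x6E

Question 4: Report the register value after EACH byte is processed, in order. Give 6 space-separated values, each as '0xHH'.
0x8B 0x63 0x6E 0x01 0x34 0x9E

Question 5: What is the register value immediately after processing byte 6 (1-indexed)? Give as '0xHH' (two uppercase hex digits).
Answer: 0x9E

Derivation:
After byte 1 (0x35): reg=0x8B
After byte 2 (0x44): reg=0x63
After byte 3 (0xC2): reg=0x6E
After byte 4 (0xB7): reg=0x01
After byte 5 (0xBE): reg=0x34
After byte 6 (0x06): reg=0x9E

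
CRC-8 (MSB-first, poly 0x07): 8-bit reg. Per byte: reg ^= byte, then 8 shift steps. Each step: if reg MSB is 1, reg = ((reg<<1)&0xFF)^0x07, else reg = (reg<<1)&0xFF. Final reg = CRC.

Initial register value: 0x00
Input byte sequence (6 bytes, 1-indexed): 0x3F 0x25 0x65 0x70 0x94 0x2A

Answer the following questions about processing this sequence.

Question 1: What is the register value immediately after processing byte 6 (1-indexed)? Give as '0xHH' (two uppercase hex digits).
Answer: 0xA3

Derivation:
After byte 1 (0x3F): reg=0xBD
After byte 2 (0x25): reg=0xC1
After byte 3 (0x65): reg=0x75
After byte 4 (0x70): reg=0x1B
After byte 5 (0x94): reg=0xA4
After byte 6 (0x2A): reg=0xA3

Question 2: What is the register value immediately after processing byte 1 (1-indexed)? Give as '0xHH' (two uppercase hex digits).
After byte 1 (0x3F): reg=0xBD

Answer: 0xBD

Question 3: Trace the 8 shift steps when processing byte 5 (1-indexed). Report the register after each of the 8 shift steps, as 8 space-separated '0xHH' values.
Answer: 0x19 0x32 0x64 0xC8 0x97 0x29 0x52 0xA4

Derivation:
After byte 1 (0x3F): reg=0xBD
After byte 2 (0x25): reg=0xC1
After byte 3 (0x65): reg=0x75
After byte 4 (0x70): reg=0x1B
Register before byte 5: 0x1B
After XOR with byte 0x94: 0x8F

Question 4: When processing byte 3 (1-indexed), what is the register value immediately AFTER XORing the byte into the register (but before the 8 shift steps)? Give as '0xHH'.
Answer: 0xA4

Derivation:
Register before byte 3: 0xC1
Byte 3: 0x65
0xC1 XOR 0x65 = 0xA4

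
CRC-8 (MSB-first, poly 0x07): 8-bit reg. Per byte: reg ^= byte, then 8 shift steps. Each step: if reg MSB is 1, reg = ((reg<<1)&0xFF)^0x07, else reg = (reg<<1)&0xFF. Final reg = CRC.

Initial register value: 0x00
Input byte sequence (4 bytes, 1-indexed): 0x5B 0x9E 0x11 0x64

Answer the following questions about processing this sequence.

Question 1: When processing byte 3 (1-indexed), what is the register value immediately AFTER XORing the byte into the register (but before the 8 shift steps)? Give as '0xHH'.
Answer: 0x59

Derivation:
Register before byte 3: 0x48
Byte 3: 0x11
0x48 XOR 0x11 = 0x59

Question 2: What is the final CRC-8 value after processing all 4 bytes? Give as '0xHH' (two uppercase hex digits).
Answer: 0x8A

Derivation:
After byte 1 (0x5B): reg=0x86
After byte 2 (0x9E): reg=0x48
After byte 3 (0x11): reg=0x88
After byte 4 (0x64): reg=0x8A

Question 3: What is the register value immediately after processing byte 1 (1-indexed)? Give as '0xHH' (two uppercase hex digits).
Answer: 0x86

Derivation:
After byte 1 (0x5B): reg=0x86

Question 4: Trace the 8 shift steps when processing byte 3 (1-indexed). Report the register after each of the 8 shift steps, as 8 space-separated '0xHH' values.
Answer: 0xB2 0x63 0xC6 0x8B 0x11 0x22 0x44 0x88

Derivation:
After byte 1 (0x5B): reg=0x86
After byte 2 (0x9E): reg=0x48
Register before byte 3: 0x48
After XOR with byte 0x11: 0x59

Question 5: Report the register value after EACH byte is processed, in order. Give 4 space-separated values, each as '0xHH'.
0x86 0x48 0x88 0x8A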